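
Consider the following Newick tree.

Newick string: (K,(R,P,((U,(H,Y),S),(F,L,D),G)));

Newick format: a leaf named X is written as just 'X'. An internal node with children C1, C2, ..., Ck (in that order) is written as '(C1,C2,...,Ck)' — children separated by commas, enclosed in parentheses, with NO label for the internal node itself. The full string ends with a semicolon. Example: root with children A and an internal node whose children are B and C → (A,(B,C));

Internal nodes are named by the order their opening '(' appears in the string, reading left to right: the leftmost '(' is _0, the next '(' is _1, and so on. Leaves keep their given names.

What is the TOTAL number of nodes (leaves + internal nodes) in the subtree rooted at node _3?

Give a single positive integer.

Newick: (K,(R,P,((U,(H,Y),S),(F,L,D),G)));
Locate _3: it is the '(' at position 9 (the 4th '(' reading left to right).
Query: subtree rooted at _3
_3: subtree_size = 1 + 5
  U: subtree_size = 1 + 0
  _4: subtree_size = 1 + 2
    H: subtree_size = 1 + 0
    Y: subtree_size = 1 + 0
  S: subtree_size = 1 + 0
Total subtree size of _3: 6

Answer: 6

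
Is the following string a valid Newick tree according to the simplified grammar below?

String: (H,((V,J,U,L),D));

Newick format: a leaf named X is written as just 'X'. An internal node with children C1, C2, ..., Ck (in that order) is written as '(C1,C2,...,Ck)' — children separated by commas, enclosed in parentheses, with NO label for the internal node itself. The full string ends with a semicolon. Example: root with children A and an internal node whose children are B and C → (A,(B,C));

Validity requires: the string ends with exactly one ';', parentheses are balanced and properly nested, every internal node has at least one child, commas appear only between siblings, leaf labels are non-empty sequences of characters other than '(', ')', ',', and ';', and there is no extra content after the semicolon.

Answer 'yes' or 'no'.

Answer: yes

Derivation:
Input: (H,((V,J,U,L),D));
Paren balance: 3 '(' vs 3 ')' OK
Ends with single ';': True
Full parse: OK
Valid: True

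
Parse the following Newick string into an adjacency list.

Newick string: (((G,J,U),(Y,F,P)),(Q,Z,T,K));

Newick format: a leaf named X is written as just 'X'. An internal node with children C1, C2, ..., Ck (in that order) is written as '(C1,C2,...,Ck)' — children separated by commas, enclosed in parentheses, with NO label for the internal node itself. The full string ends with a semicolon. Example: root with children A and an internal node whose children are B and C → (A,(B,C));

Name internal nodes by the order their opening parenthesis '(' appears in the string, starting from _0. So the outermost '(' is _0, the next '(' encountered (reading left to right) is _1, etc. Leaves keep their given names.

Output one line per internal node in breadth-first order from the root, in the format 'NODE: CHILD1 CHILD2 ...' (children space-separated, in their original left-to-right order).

Input: (((G,J,U),(Y,F,P)),(Q,Z,T,K));
Scanning left-to-right, naming '(' by encounter order:
  pos 0: '(' -> open internal node _0 (depth 1)
  pos 1: '(' -> open internal node _1 (depth 2)
  pos 2: '(' -> open internal node _2 (depth 3)
  pos 8: ')' -> close internal node _2 (now at depth 2)
  pos 10: '(' -> open internal node _3 (depth 3)
  pos 16: ')' -> close internal node _3 (now at depth 2)
  pos 17: ')' -> close internal node _1 (now at depth 1)
  pos 19: '(' -> open internal node _4 (depth 2)
  pos 27: ')' -> close internal node _4 (now at depth 1)
  pos 28: ')' -> close internal node _0 (now at depth 0)
Total internal nodes: 5
BFS adjacency from root:
  _0: _1 _4
  _1: _2 _3
  _4: Q Z T K
  _2: G J U
  _3: Y F P

Answer: _0: _1 _4
_1: _2 _3
_4: Q Z T K
_2: G J U
_3: Y F P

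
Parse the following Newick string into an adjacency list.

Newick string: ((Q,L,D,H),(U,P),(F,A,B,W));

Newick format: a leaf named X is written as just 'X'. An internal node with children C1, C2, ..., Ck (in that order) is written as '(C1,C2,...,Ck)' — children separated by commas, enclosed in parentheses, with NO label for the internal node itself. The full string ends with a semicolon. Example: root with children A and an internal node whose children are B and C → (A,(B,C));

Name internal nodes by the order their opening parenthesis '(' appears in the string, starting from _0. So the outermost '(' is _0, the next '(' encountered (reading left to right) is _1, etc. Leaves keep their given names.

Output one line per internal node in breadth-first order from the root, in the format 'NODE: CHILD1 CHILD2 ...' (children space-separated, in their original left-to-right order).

Input: ((Q,L,D,H),(U,P),(F,A,B,W));
Scanning left-to-right, naming '(' by encounter order:
  pos 0: '(' -> open internal node _0 (depth 1)
  pos 1: '(' -> open internal node _1 (depth 2)
  pos 9: ')' -> close internal node _1 (now at depth 1)
  pos 11: '(' -> open internal node _2 (depth 2)
  pos 15: ')' -> close internal node _2 (now at depth 1)
  pos 17: '(' -> open internal node _3 (depth 2)
  pos 25: ')' -> close internal node _3 (now at depth 1)
  pos 26: ')' -> close internal node _0 (now at depth 0)
Total internal nodes: 4
BFS adjacency from root:
  _0: _1 _2 _3
  _1: Q L D H
  _2: U P
  _3: F A B W

Answer: _0: _1 _2 _3
_1: Q L D H
_2: U P
_3: F A B W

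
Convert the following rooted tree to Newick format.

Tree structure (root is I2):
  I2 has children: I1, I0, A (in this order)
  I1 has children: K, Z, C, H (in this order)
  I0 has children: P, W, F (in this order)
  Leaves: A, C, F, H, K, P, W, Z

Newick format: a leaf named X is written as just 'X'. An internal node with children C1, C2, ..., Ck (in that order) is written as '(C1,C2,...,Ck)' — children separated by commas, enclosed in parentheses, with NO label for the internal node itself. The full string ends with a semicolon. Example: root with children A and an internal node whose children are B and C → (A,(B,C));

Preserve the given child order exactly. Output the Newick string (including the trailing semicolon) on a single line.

Answer: ((K,Z,C,H),(P,W,F),A);

Derivation:
internal I2 with children ['I1', 'I0', 'A']
  internal I1 with children ['K', 'Z', 'C', 'H']
    leaf 'K' → 'K'
    leaf 'Z' → 'Z'
    leaf 'C' → 'C'
    leaf 'H' → 'H'
  → '(K,Z,C,H)'
  internal I0 with children ['P', 'W', 'F']
    leaf 'P' → 'P'
    leaf 'W' → 'W'
    leaf 'F' → 'F'
  → '(P,W,F)'
  leaf 'A' → 'A'
→ '((K,Z,C,H),(P,W,F),A)'
Final: ((K,Z,C,H),(P,W,F),A);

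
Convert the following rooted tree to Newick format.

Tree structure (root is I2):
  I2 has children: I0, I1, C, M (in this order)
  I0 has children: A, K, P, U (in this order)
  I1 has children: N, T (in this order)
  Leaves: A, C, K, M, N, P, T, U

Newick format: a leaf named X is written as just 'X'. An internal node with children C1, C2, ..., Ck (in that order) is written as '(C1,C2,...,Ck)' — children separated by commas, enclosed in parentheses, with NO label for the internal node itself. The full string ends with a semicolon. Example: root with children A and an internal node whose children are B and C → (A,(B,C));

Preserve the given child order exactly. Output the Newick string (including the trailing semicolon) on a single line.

Answer: ((A,K,P,U),(N,T),C,M);

Derivation:
internal I2 with children ['I0', 'I1', 'C', 'M']
  internal I0 with children ['A', 'K', 'P', 'U']
    leaf 'A' → 'A'
    leaf 'K' → 'K'
    leaf 'P' → 'P'
    leaf 'U' → 'U'
  → '(A,K,P,U)'
  internal I1 with children ['N', 'T']
    leaf 'N' → 'N'
    leaf 'T' → 'T'
  → '(N,T)'
  leaf 'C' → 'C'
  leaf 'M' → 'M'
→ '((A,K,P,U),(N,T),C,M)'
Final: ((A,K,P,U),(N,T),C,M);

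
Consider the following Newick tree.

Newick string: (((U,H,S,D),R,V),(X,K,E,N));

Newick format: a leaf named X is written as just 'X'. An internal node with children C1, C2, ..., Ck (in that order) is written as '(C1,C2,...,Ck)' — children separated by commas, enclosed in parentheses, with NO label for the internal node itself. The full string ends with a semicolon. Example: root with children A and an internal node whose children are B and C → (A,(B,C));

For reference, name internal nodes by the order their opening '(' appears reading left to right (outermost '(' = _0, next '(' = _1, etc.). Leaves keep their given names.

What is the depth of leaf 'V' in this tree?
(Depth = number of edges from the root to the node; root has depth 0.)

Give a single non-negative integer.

Answer: 2

Derivation:
Newick: (((U,H,S,D),R,V),(X,K,E,N));
Naming internals by '(' encounter order: outermost '(' = _0, next = _1, ...
Query node: V
Path from root: _0 -> _1 -> V
Depth of V: 2 (number of edges from root)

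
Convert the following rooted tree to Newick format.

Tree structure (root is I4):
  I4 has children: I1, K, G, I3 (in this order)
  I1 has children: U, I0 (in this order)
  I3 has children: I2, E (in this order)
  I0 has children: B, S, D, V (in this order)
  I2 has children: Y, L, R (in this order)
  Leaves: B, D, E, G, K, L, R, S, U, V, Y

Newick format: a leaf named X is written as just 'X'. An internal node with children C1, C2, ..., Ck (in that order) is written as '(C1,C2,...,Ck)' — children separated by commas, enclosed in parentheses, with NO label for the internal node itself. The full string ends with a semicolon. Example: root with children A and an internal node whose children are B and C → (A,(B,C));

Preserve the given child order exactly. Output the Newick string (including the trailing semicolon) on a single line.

Answer: ((U,(B,S,D,V)),K,G,((Y,L,R),E));

Derivation:
internal I4 with children ['I1', 'K', 'G', 'I3']
  internal I1 with children ['U', 'I0']
    leaf 'U' → 'U'
    internal I0 with children ['B', 'S', 'D', 'V']
      leaf 'B' → 'B'
      leaf 'S' → 'S'
      leaf 'D' → 'D'
      leaf 'V' → 'V'
    → '(B,S,D,V)'
  → '(U,(B,S,D,V))'
  leaf 'K' → 'K'
  leaf 'G' → 'G'
  internal I3 with children ['I2', 'E']
    internal I2 with children ['Y', 'L', 'R']
      leaf 'Y' → 'Y'
      leaf 'L' → 'L'
      leaf 'R' → 'R'
    → '(Y,L,R)'
    leaf 'E' → 'E'
  → '((Y,L,R),E)'
→ '((U,(B,S,D,V)),K,G,((Y,L,R),E))'
Final: ((U,(B,S,D,V)),K,G,((Y,L,R),E));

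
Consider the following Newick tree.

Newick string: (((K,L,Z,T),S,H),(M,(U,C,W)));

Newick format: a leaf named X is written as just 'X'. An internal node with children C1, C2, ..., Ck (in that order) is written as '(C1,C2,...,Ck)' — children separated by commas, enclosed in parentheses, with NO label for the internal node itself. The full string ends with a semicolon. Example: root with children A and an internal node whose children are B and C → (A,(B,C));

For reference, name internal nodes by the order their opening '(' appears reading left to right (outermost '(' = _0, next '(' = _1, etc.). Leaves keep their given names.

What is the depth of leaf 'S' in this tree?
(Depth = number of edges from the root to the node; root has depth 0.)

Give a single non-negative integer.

Answer: 2

Derivation:
Newick: (((K,L,Z,T),S,H),(M,(U,C,W)));
Naming internals by '(' encounter order: outermost '(' = _0, next = _1, ...
Query node: S
Path from root: _0 -> _1 -> S
Depth of S: 2 (number of edges from root)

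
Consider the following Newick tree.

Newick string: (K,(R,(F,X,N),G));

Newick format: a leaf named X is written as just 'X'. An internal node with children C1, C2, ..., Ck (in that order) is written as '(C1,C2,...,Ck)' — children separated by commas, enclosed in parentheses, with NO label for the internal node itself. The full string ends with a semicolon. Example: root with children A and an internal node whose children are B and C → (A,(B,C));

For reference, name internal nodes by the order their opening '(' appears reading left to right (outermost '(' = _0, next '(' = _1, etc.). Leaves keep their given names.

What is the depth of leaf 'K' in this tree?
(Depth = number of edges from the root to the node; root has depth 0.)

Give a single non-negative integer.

Newick: (K,(R,(F,X,N),G));
Naming internals by '(' encounter order: outermost '(' = _0, next = _1, ...
Query node: K
Path from root: _0 -> K
Depth of K: 1 (number of edges from root)

Answer: 1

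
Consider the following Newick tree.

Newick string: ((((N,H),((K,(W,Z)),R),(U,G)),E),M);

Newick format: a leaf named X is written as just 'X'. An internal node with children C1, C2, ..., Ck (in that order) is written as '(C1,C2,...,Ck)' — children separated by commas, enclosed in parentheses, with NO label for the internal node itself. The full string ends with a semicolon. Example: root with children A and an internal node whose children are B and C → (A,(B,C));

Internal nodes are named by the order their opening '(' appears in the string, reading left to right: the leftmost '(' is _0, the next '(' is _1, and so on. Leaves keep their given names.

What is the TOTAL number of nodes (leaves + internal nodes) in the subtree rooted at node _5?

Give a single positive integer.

Newick: ((((N,H),((K,(W,Z)),R),(U,G)),E),M);
Locate _5: it is the '(' at position 10 (the 6th '(' reading left to right).
Query: subtree rooted at _5
_5: subtree_size = 1 + 4
  K: subtree_size = 1 + 0
  _6: subtree_size = 1 + 2
    W: subtree_size = 1 + 0
    Z: subtree_size = 1 + 0
Total subtree size of _5: 5

Answer: 5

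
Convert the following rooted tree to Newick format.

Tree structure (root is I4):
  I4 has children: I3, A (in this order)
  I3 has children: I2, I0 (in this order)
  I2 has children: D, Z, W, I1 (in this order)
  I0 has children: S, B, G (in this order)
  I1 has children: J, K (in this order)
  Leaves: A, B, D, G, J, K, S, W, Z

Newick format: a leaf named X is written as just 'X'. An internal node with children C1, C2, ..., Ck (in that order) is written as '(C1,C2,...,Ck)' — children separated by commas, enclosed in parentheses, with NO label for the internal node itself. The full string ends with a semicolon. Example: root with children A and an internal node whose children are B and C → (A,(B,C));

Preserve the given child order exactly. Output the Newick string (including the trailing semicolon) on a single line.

internal I4 with children ['I3', 'A']
  internal I3 with children ['I2', 'I0']
    internal I2 with children ['D', 'Z', 'W', 'I1']
      leaf 'D' → 'D'
      leaf 'Z' → 'Z'
      leaf 'W' → 'W'
      internal I1 with children ['J', 'K']
        leaf 'J' → 'J'
        leaf 'K' → 'K'
      → '(J,K)'
    → '(D,Z,W,(J,K))'
    internal I0 with children ['S', 'B', 'G']
      leaf 'S' → 'S'
      leaf 'B' → 'B'
      leaf 'G' → 'G'
    → '(S,B,G)'
  → '((D,Z,W,(J,K)),(S,B,G))'
  leaf 'A' → 'A'
→ '(((D,Z,W,(J,K)),(S,B,G)),A)'
Final: (((D,Z,W,(J,K)),(S,B,G)),A);

Answer: (((D,Z,W,(J,K)),(S,B,G)),A);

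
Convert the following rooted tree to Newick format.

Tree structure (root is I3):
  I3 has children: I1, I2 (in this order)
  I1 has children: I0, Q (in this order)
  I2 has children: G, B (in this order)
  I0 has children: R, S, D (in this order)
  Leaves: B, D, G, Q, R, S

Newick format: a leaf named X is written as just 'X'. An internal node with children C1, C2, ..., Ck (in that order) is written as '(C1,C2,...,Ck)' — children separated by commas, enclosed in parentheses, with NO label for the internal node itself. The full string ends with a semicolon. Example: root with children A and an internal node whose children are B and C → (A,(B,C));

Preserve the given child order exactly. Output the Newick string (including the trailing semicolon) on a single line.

internal I3 with children ['I1', 'I2']
  internal I1 with children ['I0', 'Q']
    internal I0 with children ['R', 'S', 'D']
      leaf 'R' → 'R'
      leaf 'S' → 'S'
      leaf 'D' → 'D'
    → '(R,S,D)'
    leaf 'Q' → 'Q'
  → '((R,S,D),Q)'
  internal I2 with children ['G', 'B']
    leaf 'G' → 'G'
    leaf 'B' → 'B'
  → '(G,B)'
→ '(((R,S,D),Q),(G,B))'
Final: (((R,S,D),Q),(G,B));

Answer: (((R,S,D),Q),(G,B));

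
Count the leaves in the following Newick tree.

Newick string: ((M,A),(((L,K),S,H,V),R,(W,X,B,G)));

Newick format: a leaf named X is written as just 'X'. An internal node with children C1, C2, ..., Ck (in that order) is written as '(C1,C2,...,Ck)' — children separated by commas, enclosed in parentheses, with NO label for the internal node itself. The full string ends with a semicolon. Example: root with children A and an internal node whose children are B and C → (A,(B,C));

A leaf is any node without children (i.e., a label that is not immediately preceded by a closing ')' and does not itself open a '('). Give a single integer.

Answer: 12

Derivation:
Newick: ((M,A),(((L,K),S,H,V),R,(W,X,B,G)));
Scan left-to-right; a leaf is any maximal label run not followed by '(':
  pos 2: leaf 'M' → count = 1
  pos 4: leaf 'A' → count = 2
  pos 10: leaf 'L' → count = 3
  pos 12: leaf 'K' → count = 4
  pos 15: leaf 'S' → count = 5
  pos 17: leaf 'H' → count = 6
  pos 19: leaf 'V' → count = 7
  pos 22: leaf 'R' → count = 8
  pos 25: leaf 'W' → count = 9
  pos 27: leaf 'X' → count = 10
  pos 29: leaf 'B' → count = 11
  pos 31: leaf 'G' → count = 12
Total leaves: 12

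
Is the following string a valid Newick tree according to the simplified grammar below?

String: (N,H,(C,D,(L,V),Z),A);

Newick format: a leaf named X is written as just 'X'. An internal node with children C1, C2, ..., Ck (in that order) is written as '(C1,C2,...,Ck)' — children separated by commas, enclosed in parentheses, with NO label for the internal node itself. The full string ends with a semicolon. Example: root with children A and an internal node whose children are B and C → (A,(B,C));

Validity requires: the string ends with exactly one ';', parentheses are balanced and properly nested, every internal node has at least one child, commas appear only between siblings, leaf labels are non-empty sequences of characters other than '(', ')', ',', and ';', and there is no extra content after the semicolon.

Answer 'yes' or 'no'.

Input: (N,H,(C,D,(L,V),Z),A);
Paren balance: 3 '(' vs 3 ')' OK
Ends with single ';': True
Full parse: OK
Valid: True

Answer: yes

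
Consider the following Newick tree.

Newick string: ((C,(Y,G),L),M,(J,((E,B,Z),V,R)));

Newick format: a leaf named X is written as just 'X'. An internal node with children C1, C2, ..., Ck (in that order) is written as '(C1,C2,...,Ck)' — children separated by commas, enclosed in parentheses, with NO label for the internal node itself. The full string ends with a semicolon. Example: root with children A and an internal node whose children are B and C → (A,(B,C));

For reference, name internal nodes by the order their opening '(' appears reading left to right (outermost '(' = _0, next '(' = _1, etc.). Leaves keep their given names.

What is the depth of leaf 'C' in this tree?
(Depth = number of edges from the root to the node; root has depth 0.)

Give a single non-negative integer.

Newick: ((C,(Y,G),L),M,(J,((E,B,Z),V,R)));
Naming internals by '(' encounter order: outermost '(' = _0, next = _1, ...
Query node: C
Path from root: _0 -> _1 -> C
Depth of C: 2 (number of edges from root)

Answer: 2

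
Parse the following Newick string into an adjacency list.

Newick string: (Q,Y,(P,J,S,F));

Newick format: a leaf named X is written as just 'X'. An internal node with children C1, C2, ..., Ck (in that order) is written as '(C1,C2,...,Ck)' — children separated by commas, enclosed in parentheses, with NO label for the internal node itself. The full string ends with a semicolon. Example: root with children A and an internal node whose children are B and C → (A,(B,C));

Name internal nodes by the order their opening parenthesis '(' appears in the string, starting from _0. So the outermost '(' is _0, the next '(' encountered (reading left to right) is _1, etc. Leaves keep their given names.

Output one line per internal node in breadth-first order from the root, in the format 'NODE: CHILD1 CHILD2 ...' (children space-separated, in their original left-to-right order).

Answer: _0: Q Y _1
_1: P J S F

Derivation:
Input: (Q,Y,(P,J,S,F));
Scanning left-to-right, naming '(' by encounter order:
  pos 0: '(' -> open internal node _0 (depth 1)
  pos 5: '(' -> open internal node _1 (depth 2)
  pos 13: ')' -> close internal node _1 (now at depth 1)
  pos 14: ')' -> close internal node _0 (now at depth 0)
Total internal nodes: 2
BFS adjacency from root:
  _0: Q Y _1
  _1: P J S F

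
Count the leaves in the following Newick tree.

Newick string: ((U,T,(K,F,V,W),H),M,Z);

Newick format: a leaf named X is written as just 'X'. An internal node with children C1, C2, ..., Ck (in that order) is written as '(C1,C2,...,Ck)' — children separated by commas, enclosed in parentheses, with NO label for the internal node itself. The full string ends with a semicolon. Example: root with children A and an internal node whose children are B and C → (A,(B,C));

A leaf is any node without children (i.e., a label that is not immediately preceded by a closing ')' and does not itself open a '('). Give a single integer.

Newick: ((U,T,(K,F,V,W),H),M,Z);
Scan left-to-right; a leaf is any maximal label run not followed by '(':
  pos 2: leaf 'U' → count = 1
  pos 4: leaf 'T' → count = 2
  pos 7: leaf 'K' → count = 3
  pos 9: leaf 'F' → count = 4
  pos 11: leaf 'V' → count = 5
  pos 13: leaf 'W' → count = 6
  pos 16: leaf 'H' → count = 7
  pos 19: leaf 'M' → count = 8
  pos 21: leaf 'Z' → count = 9
Total leaves: 9

Answer: 9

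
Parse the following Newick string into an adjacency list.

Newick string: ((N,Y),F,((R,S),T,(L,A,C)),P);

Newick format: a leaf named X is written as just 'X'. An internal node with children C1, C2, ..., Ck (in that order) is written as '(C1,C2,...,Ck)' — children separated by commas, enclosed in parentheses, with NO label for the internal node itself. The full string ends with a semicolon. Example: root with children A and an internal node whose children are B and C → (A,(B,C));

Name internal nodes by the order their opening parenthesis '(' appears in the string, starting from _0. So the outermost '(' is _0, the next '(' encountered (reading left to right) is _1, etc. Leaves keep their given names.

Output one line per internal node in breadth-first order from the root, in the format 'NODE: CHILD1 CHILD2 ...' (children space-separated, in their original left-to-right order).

Answer: _0: _1 F _2 P
_1: N Y
_2: _3 T _4
_3: R S
_4: L A C

Derivation:
Input: ((N,Y),F,((R,S),T,(L,A,C)),P);
Scanning left-to-right, naming '(' by encounter order:
  pos 0: '(' -> open internal node _0 (depth 1)
  pos 1: '(' -> open internal node _1 (depth 2)
  pos 5: ')' -> close internal node _1 (now at depth 1)
  pos 9: '(' -> open internal node _2 (depth 2)
  pos 10: '(' -> open internal node _3 (depth 3)
  pos 14: ')' -> close internal node _3 (now at depth 2)
  pos 18: '(' -> open internal node _4 (depth 3)
  pos 24: ')' -> close internal node _4 (now at depth 2)
  pos 25: ')' -> close internal node _2 (now at depth 1)
  pos 28: ')' -> close internal node _0 (now at depth 0)
Total internal nodes: 5
BFS adjacency from root:
  _0: _1 F _2 P
  _1: N Y
  _2: _3 T _4
  _3: R S
  _4: L A C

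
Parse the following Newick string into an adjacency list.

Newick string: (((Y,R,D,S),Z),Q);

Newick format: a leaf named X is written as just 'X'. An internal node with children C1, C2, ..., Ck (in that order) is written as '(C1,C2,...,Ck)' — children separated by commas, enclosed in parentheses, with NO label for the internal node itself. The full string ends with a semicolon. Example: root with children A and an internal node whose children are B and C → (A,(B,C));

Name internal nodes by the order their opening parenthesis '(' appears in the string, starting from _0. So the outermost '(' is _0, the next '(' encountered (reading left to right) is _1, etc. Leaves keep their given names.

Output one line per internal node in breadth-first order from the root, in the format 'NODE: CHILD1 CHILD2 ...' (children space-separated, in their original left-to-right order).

Answer: _0: _1 Q
_1: _2 Z
_2: Y R D S

Derivation:
Input: (((Y,R,D,S),Z),Q);
Scanning left-to-right, naming '(' by encounter order:
  pos 0: '(' -> open internal node _0 (depth 1)
  pos 1: '(' -> open internal node _1 (depth 2)
  pos 2: '(' -> open internal node _2 (depth 3)
  pos 10: ')' -> close internal node _2 (now at depth 2)
  pos 13: ')' -> close internal node _1 (now at depth 1)
  pos 16: ')' -> close internal node _0 (now at depth 0)
Total internal nodes: 3
BFS adjacency from root:
  _0: _1 Q
  _1: _2 Z
  _2: Y R D S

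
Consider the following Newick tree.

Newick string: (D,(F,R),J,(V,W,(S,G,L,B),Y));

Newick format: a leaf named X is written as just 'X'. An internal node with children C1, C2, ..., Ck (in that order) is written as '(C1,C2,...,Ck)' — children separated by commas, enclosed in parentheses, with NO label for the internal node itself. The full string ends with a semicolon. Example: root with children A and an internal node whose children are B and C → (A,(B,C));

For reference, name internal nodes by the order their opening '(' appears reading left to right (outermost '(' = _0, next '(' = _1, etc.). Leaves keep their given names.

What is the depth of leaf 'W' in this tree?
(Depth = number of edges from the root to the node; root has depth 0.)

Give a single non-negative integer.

Answer: 2

Derivation:
Newick: (D,(F,R),J,(V,W,(S,G,L,B),Y));
Naming internals by '(' encounter order: outermost '(' = _0, next = _1, ...
Query node: W
Path from root: _0 -> _2 -> W
Depth of W: 2 (number of edges from root)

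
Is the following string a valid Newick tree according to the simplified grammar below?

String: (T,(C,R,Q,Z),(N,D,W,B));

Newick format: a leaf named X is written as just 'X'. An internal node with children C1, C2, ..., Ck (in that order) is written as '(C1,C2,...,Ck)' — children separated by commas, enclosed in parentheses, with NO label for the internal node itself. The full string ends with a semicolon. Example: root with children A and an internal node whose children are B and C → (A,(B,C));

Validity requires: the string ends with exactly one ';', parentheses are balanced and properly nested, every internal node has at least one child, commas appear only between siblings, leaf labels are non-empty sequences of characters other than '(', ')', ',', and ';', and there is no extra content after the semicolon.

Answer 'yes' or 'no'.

Input: (T,(C,R,Q,Z),(N,D,W,B));
Paren balance: 3 '(' vs 3 ')' OK
Ends with single ';': True
Full parse: OK
Valid: True

Answer: yes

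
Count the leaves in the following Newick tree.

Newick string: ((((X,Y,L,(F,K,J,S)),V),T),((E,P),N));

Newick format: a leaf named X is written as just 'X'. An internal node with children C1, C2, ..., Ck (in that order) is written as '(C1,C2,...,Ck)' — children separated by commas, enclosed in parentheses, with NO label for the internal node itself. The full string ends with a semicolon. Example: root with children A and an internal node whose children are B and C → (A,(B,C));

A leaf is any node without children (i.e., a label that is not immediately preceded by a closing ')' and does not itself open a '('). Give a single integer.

Answer: 12

Derivation:
Newick: ((((X,Y,L,(F,K,J,S)),V),T),((E,P),N));
Scan left-to-right; a leaf is any maximal label run not followed by '(':
  pos 4: leaf 'X' → count = 1
  pos 6: leaf 'Y' → count = 2
  pos 8: leaf 'L' → count = 3
  pos 11: leaf 'F' → count = 4
  pos 13: leaf 'K' → count = 5
  pos 15: leaf 'J' → count = 6
  pos 17: leaf 'S' → count = 7
  pos 21: leaf 'V' → count = 8
  pos 24: leaf 'T' → count = 9
  pos 29: leaf 'E' → count = 10
  pos 31: leaf 'P' → count = 11
  pos 34: leaf 'N' → count = 12
Total leaves: 12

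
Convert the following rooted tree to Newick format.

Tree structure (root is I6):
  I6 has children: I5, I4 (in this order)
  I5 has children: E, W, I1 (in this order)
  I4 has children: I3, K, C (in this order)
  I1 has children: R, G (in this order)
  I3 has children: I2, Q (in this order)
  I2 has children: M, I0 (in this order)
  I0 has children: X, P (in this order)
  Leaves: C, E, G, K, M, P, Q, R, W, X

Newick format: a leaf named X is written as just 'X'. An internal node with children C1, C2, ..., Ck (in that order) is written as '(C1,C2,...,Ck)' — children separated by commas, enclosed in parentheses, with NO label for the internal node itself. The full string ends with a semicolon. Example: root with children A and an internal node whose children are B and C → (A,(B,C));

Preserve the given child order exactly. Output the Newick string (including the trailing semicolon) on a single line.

Answer: ((E,W,(R,G)),(((M,(X,P)),Q),K,C));

Derivation:
internal I6 with children ['I5', 'I4']
  internal I5 with children ['E', 'W', 'I1']
    leaf 'E' → 'E'
    leaf 'W' → 'W'
    internal I1 with children ['R', 'G']
      leaf 'R' → 'R'
      leaf 'G' → 'G'
    → '(R,G)'
  → '(E,W,(R,G))'
  internal I4 with children ['I3', 'K', 'C']
    internal I3 with children ['I2', 'Q']
      internal I2 with children ['M', 'I0']
        leaf 'M' → 'M'
        internal I0 with children ['X', 'P']
          leaf 'X' → 'X'
          leaf 'P' → 'P'
        → '(X,P)'
      → '(M,(X,P))'
      leaf 'Q' → 'Q'
    → '((M,(X,P)),Q)'
    leaf 'K' → 'K'
    leaf 'C' → 'C'
  → '(((M,(X,P)),Q),K,C)'
→ '((E,W,(R,G)),(((M,(X,P)),Q),K,C))'
Final: ((E,W,(R,G)),(((M,(X,P)),Q),K,C));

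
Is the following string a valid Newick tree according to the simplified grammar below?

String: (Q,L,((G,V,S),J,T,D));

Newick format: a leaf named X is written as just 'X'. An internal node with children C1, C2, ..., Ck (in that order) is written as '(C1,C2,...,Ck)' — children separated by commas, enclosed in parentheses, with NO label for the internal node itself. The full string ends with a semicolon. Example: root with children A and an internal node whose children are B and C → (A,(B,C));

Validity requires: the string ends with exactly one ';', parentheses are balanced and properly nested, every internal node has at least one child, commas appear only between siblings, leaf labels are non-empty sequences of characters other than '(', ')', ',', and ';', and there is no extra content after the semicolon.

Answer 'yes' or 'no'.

Input: (Q,L,((G,V,S),J,T,D));
Paren balance: 3 '(' vs 3 ')' OK
Ends with single ';': True
Full parse: OK
Valid: True

Answer: yes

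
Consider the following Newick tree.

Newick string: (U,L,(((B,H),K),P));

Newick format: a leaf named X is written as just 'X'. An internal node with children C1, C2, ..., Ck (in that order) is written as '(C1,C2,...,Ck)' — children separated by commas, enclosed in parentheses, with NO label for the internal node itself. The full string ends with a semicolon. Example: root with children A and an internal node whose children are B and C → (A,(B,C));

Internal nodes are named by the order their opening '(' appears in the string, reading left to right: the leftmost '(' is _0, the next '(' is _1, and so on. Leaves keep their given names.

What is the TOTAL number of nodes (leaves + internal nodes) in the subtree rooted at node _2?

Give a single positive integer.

Answer: 5

Derivation:
Newick: (U,L,(((B,H),K),P));
Locate _2: it is the '(' at position 6 (the 3rd '(' reading left to right).
Query: subtree rooted at _2
_2: subtree_size = 1 + 4
  _3: subtree_size = 1 + 2
    B: subtree_size = 1 + 0
    H: subtree_size = 1 + 0
  K: subtree_size = 1 + 0
Total subtree size of _2: 5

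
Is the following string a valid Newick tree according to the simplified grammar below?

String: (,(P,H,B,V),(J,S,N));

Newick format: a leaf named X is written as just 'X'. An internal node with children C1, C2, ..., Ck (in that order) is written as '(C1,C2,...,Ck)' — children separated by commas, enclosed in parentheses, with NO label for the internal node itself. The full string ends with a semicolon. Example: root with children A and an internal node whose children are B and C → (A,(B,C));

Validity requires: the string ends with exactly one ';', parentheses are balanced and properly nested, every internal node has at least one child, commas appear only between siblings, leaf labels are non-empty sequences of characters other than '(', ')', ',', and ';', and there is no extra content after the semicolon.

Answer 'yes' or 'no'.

Input: (,(P,H,B,V),(J,S,N));
Paren balance: 3 '(' vs 3 ')' OK
Ends with single ';': True
Full parse: FAILS (empty leaf label at pos 1)
Valid: False

Answer: no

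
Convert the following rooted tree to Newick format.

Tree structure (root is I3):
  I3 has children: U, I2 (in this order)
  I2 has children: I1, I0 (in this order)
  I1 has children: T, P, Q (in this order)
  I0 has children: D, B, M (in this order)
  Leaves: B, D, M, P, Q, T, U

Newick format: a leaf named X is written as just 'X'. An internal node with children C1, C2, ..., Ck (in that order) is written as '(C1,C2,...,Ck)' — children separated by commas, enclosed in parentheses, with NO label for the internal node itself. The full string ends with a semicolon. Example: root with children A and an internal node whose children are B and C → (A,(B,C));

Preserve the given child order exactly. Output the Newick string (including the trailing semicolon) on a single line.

Answer: (U,((T,P,Q),(D,B,M)));

Derivation:
internal I3 with children ['U', 'I2']
  leaf 'U' → 'U'
  internal I2 with children ['I1', 'I0']
    internal I1 with children ['T', 'P', 'Q']
      leaf 'T' → 'T'
      leaf 'P' → 'P'
      leaf 'Q' → 'Q'
    → '(T,P,Q)'
    internal I0 with children ['D', 'B', 'M']
      leaf 'D' → 'D'
      leaf 'B' → 'B'
      leaf 'M' → 'M'
    → '(D,B,M)'
  → '((T,P,Q),(D,B,M))'
→ '(U,((T,P,Q),(D,B,M)))'
Final: (U,((T,P,Q),(D,B,M)));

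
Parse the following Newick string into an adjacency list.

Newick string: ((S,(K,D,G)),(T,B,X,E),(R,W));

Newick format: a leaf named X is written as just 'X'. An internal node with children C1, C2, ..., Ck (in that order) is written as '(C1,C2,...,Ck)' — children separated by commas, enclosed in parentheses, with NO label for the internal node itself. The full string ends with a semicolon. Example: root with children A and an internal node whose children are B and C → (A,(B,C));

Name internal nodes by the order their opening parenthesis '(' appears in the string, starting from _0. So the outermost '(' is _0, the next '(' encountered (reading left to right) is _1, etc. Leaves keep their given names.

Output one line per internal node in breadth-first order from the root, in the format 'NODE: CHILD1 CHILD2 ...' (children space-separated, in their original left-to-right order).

Answer: _0: _1 _3 _4
_1: S _2
_3: T B X E
_4: R W
_2: K D G

Derivation:
Input: ((S,(K,D,G)),(T,B,X,E),(R,W));
Scanning left-to-right, naming '(' by encounter order:
  pos 0: '(' -> open internal node _0 (depth 1)
  pos 1: '(' -> open internal node _1 (depth 2)
  pos 4: '(' -> open internal node _2 (depth 3)
  pos 10: ')' -> close internal node _2 (now at depth 2)
  pos 11: ')' -> close internal node _1 (now at depth 1)
  pos 13: '(' -> open internal node _3 (depth 2)
  pos 21: ')' -> close internal node _3 (now at depth 1)
  pos 23: '(' -> open internal node _4 (depth 2)
  pos 27: ')' -> close internal node _4 (now at depth 1)
  pos 28: ')' -> close internal node _0 (now at depth 0)
Total internal nodes: 5
BFS adjacency from root:
  _0: _1 _3 _4
  _1: S _2
  _3: T B X E
  _4: R W
  _2: K D G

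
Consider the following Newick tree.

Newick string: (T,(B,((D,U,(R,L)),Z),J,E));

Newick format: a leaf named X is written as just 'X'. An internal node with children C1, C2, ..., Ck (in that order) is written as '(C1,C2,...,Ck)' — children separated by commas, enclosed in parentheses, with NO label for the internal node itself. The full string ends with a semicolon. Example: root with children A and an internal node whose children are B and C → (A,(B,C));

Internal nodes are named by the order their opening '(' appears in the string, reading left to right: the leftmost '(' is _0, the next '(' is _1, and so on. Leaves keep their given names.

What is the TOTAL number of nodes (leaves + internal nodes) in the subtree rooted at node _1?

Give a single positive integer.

Answer: 12

Derivation:
Newick: (T,(B,((D,U,(R,L)),Z),J,E));
Locate _1: it is the '(' at position 3 (the 2nd '(' reading left to right).
Query: subtree rooted at _1
_1: subtree_size = 1 + 11
  B: subtree_size = 1 + 0
  _2: subtree_size = 1 + 7
    _3: subtree_size = 1 + 5
      D: subtree_size = 1 + 0
      U: subtree_size = 1 + 0
      _4: subtree_size = 1 + 2
        R: subtree_size = 1 + 0
        L: subtree_size = 1 + 0
    Z: subtree_size = 1 + 0
  J: subtree_size = 1 + 0
  E: subtree_size = 1 + 0
Total subtree size of _1: 12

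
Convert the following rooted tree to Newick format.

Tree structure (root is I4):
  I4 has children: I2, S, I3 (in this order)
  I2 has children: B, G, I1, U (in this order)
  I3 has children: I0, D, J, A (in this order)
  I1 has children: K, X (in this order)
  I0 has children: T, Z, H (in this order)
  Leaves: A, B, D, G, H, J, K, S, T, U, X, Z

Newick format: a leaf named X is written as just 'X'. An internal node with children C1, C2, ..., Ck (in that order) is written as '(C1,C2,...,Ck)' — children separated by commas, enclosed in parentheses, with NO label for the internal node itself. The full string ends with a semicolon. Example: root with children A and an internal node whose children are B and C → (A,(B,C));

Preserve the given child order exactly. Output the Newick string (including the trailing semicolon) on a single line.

Answer: ((B,G,(K,X),U),S,((T,Z,H),D,J,A));

Derivation:
internal I4 with children ['I2', 'S', 'I3']
  internal I2 with children ['B', 'G', 'I1', 'U']
    leaf 'B' → 'B'
    leaf 'G' → 'G'
    internal I1 with children ['K', 'X']
      leaf 'K' → 'K'
      leaf 'X' → 'X'
    → '(K,X)'
    leaf 'U' → 'U'
  → '(B,G,(K,X),U)'
  leaf 'S' → 'S'
  internal I3 with children ['I0', 'D', 'J', 'A']
    internal I0 with children ['T', 'Z', 'H']
      leaf 'T' → 'T'
      leaf 'Z' → 'Z'
      leaf 'H' → 'H'
    → '(T,Z,H)'
    leaf 'D' → 'D'
    leaf 'J' → 'J'
    leaf 'A' → 'A'
  → '((T,Z,H),D,J,A)'
→ '((B,G,(K,X),U),S,((T,Z,H),D,J,A))'
Final: ((B,G,(K,X),U),S,((T,Z,H),D,J,A));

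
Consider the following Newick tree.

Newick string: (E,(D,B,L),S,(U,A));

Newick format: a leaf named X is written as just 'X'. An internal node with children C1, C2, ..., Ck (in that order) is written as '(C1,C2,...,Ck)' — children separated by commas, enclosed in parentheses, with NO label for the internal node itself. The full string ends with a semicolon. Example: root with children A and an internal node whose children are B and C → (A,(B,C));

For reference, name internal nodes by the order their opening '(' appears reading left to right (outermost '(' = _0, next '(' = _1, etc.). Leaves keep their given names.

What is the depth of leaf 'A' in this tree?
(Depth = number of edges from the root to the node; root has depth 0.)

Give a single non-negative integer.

Answer: 2

Derivation:
Newick: (E,(D,B,L),S,(U,A));
Naming internals by '(' encounter order: outermost '(' = _0, next = _1, ...
Query node: A
Path from root: _0 -> _2 -> A
Depth of A: 2 (number of edges from root)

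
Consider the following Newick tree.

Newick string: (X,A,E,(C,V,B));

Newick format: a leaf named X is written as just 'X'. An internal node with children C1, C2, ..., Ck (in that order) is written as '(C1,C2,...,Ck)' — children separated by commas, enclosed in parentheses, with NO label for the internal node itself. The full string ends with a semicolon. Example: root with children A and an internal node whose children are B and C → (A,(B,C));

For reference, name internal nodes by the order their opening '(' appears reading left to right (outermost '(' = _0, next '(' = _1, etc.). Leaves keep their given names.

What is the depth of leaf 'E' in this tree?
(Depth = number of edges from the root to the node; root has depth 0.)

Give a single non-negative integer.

Answer: 1

Derivation:
Newick: (X,A,E,(C,V,B));
Naming internals by '(' encounter order: outermost '(' = _0, next = _1, ...
Query node: E
Path from root: _0 -> E
Depth of E: 1 (number of edges from root)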